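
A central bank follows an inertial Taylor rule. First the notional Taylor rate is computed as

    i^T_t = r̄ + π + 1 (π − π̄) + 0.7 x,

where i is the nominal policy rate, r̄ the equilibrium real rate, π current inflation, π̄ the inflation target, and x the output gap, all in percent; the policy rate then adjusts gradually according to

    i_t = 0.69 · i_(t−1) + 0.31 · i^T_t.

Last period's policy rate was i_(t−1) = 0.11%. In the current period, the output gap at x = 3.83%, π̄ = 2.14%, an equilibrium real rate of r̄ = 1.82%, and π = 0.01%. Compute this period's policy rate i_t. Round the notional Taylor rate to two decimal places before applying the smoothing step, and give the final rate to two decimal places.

0.81%

i^T_t = 1.82 + 0.01 + 1 × (0.01 − 2.14) + 0.7 × 3.83
   = 1.82 + 0.01 − 2.13 + 2.681 = 2.38
i_t = 0.69 × 0.11 + 0.31 × 2.38 = 0.0759 + 0.7378 = 0.81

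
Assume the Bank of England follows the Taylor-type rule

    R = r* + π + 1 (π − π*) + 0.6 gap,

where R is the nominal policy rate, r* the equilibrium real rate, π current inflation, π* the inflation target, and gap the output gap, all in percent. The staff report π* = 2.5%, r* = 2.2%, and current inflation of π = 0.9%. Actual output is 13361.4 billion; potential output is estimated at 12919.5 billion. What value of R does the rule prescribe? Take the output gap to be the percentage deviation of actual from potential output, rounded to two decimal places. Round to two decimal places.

Output gap = 100 × (13361.4 − 12919.5) / 12919.5 = 3.42%.
R = 2.20 + 0.90 + 1 × (0.90 − 2.50) + 0.6 × 3.42
   = 2.20 + 0.9 − 1.6 + 2.052 = 3.55

3.55%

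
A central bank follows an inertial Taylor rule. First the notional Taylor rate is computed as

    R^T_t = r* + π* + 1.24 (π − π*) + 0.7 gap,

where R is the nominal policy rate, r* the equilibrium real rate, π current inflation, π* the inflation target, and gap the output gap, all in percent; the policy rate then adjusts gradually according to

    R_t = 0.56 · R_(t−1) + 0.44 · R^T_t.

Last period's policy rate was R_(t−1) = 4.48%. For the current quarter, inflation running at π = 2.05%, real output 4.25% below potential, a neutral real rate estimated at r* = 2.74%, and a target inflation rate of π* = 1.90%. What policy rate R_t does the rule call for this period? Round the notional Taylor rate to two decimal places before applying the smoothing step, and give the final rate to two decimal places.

Output 4.25% below potential → gap = -4.25.
R^T_t = 2.74 + 1.90 + 1.24 × (2.05 − 1.90) + 0.7 × (-4.25)
   = 2.74 + 1.9 + 0.186 − 2.975 = 1.85
R_t = 0.56 × 4.48 + 0.44 × 1.85 = 2.5088 + 0.814 = 3.32

3.32%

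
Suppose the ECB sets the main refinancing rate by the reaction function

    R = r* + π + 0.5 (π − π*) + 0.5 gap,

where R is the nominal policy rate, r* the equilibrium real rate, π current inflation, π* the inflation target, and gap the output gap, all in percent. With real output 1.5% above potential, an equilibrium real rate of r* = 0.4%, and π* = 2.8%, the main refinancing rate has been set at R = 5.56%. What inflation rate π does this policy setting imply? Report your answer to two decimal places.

Output 1.5% above potential → gap = 1.5.
Collecting π: R = r* + (1 + 0.5) π − 0.5 π* + 0.5 gap
1.5 π = 5.56 − 0.4 + 0.5 × 2.8 − 0.5 × 1.5 = 5.81
π = 5.81 / 1.5 = 3.87

3.87%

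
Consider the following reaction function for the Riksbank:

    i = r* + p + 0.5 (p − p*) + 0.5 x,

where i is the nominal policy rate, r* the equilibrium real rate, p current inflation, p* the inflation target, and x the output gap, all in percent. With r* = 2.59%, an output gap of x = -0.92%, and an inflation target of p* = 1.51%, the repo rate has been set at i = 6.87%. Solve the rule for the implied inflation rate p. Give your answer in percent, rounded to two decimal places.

Collecting p: i = r* + (1 + 0.5) p − 0.5 p* + 0.5 x
1.5 p = 6.87 − 2.59 + 0.5 × 1.51 − 0.5 × (-0.92) = 5.495
p = 5.495 / 1.5 = 3.66

3.66%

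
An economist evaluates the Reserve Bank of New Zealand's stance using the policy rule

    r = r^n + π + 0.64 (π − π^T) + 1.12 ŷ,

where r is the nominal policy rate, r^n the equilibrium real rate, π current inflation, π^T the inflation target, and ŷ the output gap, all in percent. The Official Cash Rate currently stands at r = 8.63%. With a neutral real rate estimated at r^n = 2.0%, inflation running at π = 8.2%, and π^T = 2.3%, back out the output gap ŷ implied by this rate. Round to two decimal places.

-4.77%

1.12 ŷ = 8.63 − 2.0 − 8.2 − 0.64 × (8.2 − 2.3) = -5.346
ŷ = -5.346 / 1.12 = -4.77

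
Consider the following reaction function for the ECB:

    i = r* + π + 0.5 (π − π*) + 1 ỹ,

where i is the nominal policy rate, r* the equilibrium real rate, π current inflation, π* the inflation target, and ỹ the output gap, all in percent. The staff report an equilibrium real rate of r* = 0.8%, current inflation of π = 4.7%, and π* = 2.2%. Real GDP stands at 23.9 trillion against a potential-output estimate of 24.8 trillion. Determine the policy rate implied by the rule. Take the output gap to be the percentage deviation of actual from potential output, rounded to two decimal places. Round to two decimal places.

Output gap = 100 × (23.9 − 24.8) / 24.8 = -3.63%.
i = 0.80 + 4.70 + 0.5 × (4.70 − 2.20) + 1 × (-3.63)
   = 0.80 + 4.7 + 1.25 − 3.63 = 3.12

3.12%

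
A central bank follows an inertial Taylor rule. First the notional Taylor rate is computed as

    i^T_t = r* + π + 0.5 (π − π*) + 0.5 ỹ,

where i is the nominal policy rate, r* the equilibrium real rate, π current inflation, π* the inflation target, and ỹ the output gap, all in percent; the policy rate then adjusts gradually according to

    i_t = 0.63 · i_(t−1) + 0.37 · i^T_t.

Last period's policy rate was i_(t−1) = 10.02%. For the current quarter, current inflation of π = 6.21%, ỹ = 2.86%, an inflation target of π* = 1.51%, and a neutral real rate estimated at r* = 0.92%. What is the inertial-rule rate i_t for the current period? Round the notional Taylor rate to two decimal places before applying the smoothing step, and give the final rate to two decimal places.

i^T_t = 0.92 + 6.21 + 0.5 × (6.21 − 1.51) + 0.5 × 2.86
   = 0.92 + 6.21 + 2.35 + 1.43 = 10.91
i_t = 0.63 × 10.02 + 0.37 × 10.91 = 6.3126 + 4.0367 = 10.35

10.35%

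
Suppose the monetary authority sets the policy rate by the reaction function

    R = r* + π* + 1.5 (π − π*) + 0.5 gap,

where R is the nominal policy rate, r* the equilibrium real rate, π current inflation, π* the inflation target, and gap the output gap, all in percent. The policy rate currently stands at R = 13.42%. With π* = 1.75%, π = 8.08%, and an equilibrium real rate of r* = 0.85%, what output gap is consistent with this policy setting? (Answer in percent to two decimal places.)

2.65%

0.5 gap = 13.42 − 0.85 − 1.75 − 1.5 × (8.08 − 1.75) = 1.325
gap = 1.325 / 0.5 = 2.65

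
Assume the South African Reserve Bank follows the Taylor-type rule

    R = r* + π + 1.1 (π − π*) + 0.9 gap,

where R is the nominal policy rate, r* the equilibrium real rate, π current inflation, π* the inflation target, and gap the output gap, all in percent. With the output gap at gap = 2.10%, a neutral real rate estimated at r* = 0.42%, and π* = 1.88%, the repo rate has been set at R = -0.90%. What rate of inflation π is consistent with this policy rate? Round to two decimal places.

-0.54%

Collecting π: R = r* + (1 + 1.1) π − 1.1 π* + 0.9 gap
2.1 π = -0.90 − 0.42 + 1.1 × 1.88 − 0.9 × 2.10 = -1.142
π = -1.142 / 2.1 = -0.54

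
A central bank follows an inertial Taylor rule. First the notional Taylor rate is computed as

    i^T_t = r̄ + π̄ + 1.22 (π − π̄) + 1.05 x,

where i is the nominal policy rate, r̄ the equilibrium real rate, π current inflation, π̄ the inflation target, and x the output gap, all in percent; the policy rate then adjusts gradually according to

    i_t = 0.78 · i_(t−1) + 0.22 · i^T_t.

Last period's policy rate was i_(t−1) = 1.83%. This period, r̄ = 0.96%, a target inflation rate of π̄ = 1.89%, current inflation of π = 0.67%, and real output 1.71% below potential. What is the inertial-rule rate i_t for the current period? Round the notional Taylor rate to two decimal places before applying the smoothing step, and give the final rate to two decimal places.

1.33%

Output 1.71% below potential → x = -1.71.
i^T_t = 0.96 + 1.89 + 1.22 × (0.67 − 1.89) + 1.05 × (-1.71)
   = 0.96 + 1.89 − 1.4884 − 1.7955 = -0.43
i_t = 0.78 × 1.83 + 0.22 × (-0.43) = 1.4274 − 0.0946 = 1.33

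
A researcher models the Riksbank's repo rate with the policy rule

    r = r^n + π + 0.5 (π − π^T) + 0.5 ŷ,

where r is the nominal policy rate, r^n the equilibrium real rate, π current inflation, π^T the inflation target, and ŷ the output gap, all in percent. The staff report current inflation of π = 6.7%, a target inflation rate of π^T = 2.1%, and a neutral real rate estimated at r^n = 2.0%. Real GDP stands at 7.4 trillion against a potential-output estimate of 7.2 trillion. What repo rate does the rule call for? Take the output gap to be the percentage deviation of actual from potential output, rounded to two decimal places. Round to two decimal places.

12.39%

Output gap = 100 × (7.4 − 7.2) / 7.2 = 2.78%.
r = 2.00 + 6.70 + 0.5 × (6.70 − 2.10) + 0.5 × 2.78
   = 2.00 + 6.7 + 2.3 + 1.39 = 12.39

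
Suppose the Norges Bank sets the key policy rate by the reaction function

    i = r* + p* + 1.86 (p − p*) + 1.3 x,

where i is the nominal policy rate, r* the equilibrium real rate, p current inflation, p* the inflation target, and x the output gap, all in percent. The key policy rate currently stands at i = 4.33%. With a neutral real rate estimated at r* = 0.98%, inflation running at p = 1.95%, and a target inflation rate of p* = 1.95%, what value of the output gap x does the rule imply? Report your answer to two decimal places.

1.3 x = 4.33 − 0.98 − 1.95 − 1.86 × (1.95 − 1.95) = 1.4
x = 1.4 / 1.3 = 1.08

1.08%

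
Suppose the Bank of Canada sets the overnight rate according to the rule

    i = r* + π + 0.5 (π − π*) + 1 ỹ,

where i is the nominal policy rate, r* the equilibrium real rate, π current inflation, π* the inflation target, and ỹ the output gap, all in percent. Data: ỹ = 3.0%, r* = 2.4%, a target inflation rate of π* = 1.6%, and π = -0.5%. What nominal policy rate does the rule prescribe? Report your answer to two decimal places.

i = 2.4 + (-0.5) + 0.5 × (-0.5 − 1.6) + 1 × 3.0
   = 2.4 − 0.5 − 1.05 + 3 = 3.85

3.85%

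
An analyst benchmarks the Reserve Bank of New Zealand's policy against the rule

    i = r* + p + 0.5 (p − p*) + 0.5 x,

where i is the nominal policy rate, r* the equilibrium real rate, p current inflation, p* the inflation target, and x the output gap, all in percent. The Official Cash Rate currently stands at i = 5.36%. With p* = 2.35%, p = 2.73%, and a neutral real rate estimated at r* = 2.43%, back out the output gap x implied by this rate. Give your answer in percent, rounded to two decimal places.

0.02%

0.5 x = 5.36 − 2.43 − 2.73 − 0.5 × (2.73 − 2.35) = 0.01
x = 0.01 / 0.5 = 0.02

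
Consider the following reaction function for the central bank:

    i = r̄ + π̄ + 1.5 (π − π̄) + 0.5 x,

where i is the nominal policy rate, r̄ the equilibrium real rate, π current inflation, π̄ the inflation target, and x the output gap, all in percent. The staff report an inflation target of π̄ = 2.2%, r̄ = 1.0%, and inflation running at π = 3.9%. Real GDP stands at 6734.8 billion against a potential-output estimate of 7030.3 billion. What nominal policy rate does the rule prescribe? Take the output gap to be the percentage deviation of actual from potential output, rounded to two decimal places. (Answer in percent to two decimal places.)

3.65%

Output gap = 100 × (6734.8 − 7030.3) / 7030.3 = -4.20%.
i = 1.00 + 2.20 + 1.5 × (3.90 − 2.20) + 0.5 × (-4.20)
   = 1.00 + 2.2 + 2.55 − 2.1 = 3.65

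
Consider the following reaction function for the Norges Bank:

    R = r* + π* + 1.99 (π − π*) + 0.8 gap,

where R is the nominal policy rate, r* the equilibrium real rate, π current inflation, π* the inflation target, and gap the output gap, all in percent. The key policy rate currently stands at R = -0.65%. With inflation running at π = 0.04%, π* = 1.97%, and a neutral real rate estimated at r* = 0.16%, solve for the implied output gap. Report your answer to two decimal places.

0.8 gap = -0.65 − 0.16 − 1.97 − 1.99 × (0.04 − 1.97) = 1.0607
gap = 1.0607 / 0.8 = 1.33

1.33%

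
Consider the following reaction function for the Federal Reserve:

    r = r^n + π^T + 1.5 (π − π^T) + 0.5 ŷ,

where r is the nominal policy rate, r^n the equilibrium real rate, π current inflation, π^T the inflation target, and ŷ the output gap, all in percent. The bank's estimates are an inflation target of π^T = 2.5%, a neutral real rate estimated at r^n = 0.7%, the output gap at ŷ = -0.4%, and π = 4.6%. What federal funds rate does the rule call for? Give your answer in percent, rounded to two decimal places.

6.15%

r = 0.7 + 2.5 + 1.5 × (4.6 − 2.5) + 0.5 × (-0.4)
   = 0.7 + 2.5 + 3.15 − 0.2 = 6.15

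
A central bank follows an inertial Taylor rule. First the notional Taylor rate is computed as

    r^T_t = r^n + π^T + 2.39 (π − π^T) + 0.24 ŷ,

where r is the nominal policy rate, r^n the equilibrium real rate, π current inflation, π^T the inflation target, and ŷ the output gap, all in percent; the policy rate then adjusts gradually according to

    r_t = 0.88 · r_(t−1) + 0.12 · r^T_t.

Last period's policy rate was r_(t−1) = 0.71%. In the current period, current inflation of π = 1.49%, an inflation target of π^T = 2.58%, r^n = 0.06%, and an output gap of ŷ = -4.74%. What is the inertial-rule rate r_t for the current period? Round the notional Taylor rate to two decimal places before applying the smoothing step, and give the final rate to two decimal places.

0.49%

r^T_t = 0.06 + 2.58 + 2.39 × (1.49 − 2.58) + 0.24 × (-4.74)
   = 0.06 + 2.58 − 2.6051 − 1.1376 = -1.10
r_t = 0.88 × 0.71 + 0.12 × (-1.10) = 0.6248 − 0.132 = 0.49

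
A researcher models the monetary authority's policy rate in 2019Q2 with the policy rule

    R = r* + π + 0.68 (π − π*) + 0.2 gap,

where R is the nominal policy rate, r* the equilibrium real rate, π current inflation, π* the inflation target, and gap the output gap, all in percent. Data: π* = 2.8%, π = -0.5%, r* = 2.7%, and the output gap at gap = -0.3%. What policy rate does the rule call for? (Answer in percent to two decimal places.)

-0.10%

R = 2.7 + (-0.5) + 0.68 × (-0.5 − 2.8) + 0.2 × (-0.3)
   = 2.7 − 0.5 − 2.244 − 0.06 = -0.10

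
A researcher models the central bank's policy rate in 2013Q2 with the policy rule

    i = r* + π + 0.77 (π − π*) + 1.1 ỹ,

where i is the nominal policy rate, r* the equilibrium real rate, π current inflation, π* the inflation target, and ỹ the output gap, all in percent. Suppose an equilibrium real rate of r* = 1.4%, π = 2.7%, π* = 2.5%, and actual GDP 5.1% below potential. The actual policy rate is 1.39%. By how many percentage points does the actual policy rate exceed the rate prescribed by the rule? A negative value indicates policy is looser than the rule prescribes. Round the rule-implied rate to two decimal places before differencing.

2.75 pp

Output 5.1% below potential → ỹ = -5.1.
i = 1.4 + 2.7 + 0.77 × (2.7 − 2.5) + 1.1 × (-5.1)
   = 1.4 + 2.7 + 0.154 − 5.61 = -1.36
Deviation = 1.39 − (-1.36) = 2.75 pp.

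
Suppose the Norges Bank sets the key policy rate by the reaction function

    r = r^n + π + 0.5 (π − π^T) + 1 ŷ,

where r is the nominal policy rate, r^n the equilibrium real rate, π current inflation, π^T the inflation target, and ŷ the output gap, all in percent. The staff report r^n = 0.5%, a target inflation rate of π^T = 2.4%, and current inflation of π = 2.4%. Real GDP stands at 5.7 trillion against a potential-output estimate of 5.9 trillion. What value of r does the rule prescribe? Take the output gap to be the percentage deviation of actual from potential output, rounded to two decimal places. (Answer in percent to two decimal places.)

Output gap = 100 × (5.7 − 5.9) / 5.9 = -3.39%.
r = 0.50 + 2.40 + 0.5 × (2.40 − 2.40) + 1 × (-3.39)
   = 0.50 + 2.4 + 0 − 3.39 = -0.49

-0.49%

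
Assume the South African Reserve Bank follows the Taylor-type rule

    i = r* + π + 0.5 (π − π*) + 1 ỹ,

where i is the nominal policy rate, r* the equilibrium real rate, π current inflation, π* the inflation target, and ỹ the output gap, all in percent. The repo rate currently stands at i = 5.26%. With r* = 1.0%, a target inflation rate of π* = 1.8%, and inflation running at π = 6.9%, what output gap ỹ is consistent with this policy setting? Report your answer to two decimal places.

1 ỹ = 5.26 − 1.0 − 6.9 − 0.5 × (6.9 − 1.8) = -5.19
ỹ = -5.19 / 1 = -5.19

-5.19%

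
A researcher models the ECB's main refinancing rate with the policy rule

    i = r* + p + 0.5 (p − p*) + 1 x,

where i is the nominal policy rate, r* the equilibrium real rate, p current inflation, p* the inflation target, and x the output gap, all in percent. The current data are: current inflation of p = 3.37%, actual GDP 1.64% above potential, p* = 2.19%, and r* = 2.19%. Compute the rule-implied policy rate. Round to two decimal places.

Output 1.64% above potential → x = 1.64.
i = 2.19 + 3.37 + 0.5 × (3.37 − 2.19) + 1 × 1.64
   = 2.19 + 3.37 + 0.59 + 1.64 = 7.79

7.79%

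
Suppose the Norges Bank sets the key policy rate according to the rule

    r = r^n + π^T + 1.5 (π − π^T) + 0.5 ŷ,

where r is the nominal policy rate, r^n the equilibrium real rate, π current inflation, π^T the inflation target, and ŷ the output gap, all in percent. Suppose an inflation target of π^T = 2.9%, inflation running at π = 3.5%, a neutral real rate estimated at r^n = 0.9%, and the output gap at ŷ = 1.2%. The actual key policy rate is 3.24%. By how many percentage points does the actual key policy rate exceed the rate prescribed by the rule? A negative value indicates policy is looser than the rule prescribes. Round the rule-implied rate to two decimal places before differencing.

-2.06 pp

r = 0.9 + 2.9 + 1.5 × (3.5 − 2.9) + 0.5 × 1.2
   = 0.9 + 2.9 + 0.9 + 0.6 = 5.30
Deviation = 3.24 − 5.30 = -2.06 pp.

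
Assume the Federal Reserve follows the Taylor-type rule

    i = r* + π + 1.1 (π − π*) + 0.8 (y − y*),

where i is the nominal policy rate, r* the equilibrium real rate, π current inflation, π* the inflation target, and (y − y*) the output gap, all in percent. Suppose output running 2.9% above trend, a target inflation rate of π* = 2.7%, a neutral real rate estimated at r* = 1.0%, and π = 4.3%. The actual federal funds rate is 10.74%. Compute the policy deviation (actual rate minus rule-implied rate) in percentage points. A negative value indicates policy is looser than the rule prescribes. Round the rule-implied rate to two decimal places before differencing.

1.36 pp

Output 2.9% above potential → (y − y*) = 2.9.
i = 1.0 + 4.3 + 1.1 × (4.3 − 2.7) + 0.8 × 2.9
   = 1.0 + 4.3 + 1.76 + 2.32 = 9.38
Deviation = 10.74 − 9.38 = 1.36 pp.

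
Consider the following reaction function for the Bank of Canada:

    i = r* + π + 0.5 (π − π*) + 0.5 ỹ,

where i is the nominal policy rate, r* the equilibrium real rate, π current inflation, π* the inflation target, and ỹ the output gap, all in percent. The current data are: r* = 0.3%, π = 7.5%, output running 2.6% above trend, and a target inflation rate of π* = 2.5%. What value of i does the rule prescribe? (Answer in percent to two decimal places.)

11.60%

Output 2.6% above potential → ỹ = 2.6.
i = 0.3 + 7.5 + 0.5 × (7.5 − 2.5) + 0.5 × 2.6
   = 0.3 + 7.5 + 2.5 + 1.3 = 11.60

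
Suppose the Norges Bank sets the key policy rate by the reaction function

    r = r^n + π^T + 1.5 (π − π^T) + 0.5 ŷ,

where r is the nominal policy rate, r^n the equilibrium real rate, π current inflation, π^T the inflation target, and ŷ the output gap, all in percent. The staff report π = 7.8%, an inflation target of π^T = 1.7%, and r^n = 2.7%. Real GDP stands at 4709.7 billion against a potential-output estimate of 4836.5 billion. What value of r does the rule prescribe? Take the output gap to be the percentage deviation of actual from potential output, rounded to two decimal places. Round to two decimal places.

Output gap = 100 × (4709.7 − 4836.5) / 4836.5 = -2.62%.
r = 2.70 + 1.70 + 1.5 × (7.80 − 1.70) + 0.5 × (-2.62)
   = 2.70 + 1.7 + 9.15 − 1.31 = 12.24

12.24%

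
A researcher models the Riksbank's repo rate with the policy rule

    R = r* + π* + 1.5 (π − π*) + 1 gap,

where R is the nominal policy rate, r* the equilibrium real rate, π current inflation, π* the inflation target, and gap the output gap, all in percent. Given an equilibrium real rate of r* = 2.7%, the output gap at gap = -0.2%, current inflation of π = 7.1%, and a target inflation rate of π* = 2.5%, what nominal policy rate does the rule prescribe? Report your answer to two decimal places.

11.90%

R = 2.7 + 2.5 + 1.5 × (7.1 − 2.5) + 1 × (-0.2)
   = 2.7 + 2.5 + 6.9 − 0.2 = 11.90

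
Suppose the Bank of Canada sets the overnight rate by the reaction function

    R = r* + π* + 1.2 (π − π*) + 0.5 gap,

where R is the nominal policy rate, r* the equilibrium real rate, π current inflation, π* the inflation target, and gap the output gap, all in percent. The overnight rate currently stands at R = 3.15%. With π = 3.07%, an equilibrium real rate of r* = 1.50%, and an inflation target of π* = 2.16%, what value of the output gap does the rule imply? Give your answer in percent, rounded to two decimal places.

0.5 gap = 3.15 − 1.50 − 2.16 − 1.2 × (3.07 − 2.16) = -1.602
gap = -1.602 / 0.5 = -3.20

-3.20%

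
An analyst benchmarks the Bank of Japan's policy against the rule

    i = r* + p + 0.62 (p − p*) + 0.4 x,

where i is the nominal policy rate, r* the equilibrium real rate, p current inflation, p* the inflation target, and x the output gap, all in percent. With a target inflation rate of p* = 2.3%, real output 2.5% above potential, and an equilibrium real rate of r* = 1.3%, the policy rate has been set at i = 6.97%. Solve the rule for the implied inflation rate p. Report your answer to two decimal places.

3.76%

Output 2.5% above potential → x = 2.5.
Collecting p: i = r* + (1 + 0.62) p − 0.62 p* + 0.4 x
1.62 p = 6.97 − 1.3 + 0.62 × 2.3 − 0.4 × 2.5 = 6.096
p = 6.096 / 1.62 = 3.76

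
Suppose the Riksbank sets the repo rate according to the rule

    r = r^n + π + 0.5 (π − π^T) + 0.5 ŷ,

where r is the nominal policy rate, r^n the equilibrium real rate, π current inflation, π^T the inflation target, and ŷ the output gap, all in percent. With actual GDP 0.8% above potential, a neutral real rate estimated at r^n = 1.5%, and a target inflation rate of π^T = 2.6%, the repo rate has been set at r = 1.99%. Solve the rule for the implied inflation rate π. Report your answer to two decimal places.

Output 0.8% above potential → ŷ = 0.8.
Collecting π: r = r^n + (1 + 0.5) π − 0.5 π^T + 0.5 ŷ
1.5 π = 1.99 − 1.5 + 0.5 × 2.6 − 0.5 × 0.8 = 1.39
π = 1.39 / 1.5 = 0.93

0.93%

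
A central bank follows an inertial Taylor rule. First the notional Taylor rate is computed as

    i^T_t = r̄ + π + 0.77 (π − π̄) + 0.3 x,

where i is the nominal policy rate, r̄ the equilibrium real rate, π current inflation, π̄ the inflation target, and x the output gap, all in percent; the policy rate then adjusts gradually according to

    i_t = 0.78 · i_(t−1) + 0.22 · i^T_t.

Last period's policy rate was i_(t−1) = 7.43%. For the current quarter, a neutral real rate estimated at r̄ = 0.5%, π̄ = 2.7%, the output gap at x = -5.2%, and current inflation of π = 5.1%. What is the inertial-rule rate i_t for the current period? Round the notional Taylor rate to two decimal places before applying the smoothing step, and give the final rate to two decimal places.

7.09%

i^T_t = 0.5 + 5.1 + 0.77 × (5.1 − 2.7) + 0.3 × (-5.2)
   = 0.5 + 5.1 + 1.848 − 1.56 = 5.89
i_t = 0.78 × 7.43 + 0.22 × 5.89 = 5.7954 + 1.2958 = 7.09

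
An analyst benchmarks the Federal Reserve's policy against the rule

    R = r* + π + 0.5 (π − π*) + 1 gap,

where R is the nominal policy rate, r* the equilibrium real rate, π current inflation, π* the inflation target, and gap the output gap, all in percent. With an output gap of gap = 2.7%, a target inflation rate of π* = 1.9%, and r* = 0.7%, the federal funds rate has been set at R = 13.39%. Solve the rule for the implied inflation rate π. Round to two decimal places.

Collecting π: R = r* + (1 + 0.5) π − 0.5 π* + 1 gap
1.5 π = 13.39 − 0.7 + 0.5 × 1.9 − 1 × 2.7 = 10.94
π = 10.94 / 1.5 = 7.29

7.29%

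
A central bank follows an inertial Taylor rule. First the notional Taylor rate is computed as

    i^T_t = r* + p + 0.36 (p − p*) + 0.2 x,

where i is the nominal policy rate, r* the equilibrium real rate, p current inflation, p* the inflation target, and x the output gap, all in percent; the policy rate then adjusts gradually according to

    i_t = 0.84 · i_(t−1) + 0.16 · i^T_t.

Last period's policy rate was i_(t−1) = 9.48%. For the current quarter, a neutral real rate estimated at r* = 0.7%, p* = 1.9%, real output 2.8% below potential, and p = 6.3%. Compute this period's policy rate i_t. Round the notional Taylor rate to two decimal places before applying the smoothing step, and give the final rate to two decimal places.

9.25%

Output 2.8% below potential → x = -2.8.
i^T_t = 0.7 + 6.3 + 0.36 × (6.3 − 1.9) + 0.2 × (-2.8)
   = 0.7 + 6.3 + 1.584 − 0.56 = 8.02
i_t = 0.84 × 9.48 + 0.16 × 8.02 = 7.9632 + 1.2832 = 9.25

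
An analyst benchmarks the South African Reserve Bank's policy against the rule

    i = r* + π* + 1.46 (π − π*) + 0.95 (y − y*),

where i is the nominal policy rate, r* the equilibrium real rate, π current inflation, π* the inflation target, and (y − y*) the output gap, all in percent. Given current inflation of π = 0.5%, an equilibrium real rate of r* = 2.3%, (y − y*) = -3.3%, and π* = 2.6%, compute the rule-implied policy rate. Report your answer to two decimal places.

-1.30%

i = 2.3 + 2.6 + 1.46 × (0.5 − 2.6) + 0.95 × (-3.3)
   = 2.3 + 2.6 − 3.066 − 3.135 = -1.30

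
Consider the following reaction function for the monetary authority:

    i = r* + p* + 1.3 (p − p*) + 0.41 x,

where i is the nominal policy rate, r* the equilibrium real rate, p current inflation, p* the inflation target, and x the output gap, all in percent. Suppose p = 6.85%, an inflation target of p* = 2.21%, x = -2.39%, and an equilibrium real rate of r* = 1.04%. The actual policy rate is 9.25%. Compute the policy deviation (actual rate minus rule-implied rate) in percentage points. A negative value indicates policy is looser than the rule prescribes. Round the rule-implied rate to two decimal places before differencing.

0.95 pp

i = 1.04 + 2.21 + 1.3 × (6.85 − 2.21) + 0.41 × (-2.39)
   = 1.04 + 2.21 + 6.032 − 0.9799 = 8.30
Deviation = 9.25 − 8.30 = 0.95 pp.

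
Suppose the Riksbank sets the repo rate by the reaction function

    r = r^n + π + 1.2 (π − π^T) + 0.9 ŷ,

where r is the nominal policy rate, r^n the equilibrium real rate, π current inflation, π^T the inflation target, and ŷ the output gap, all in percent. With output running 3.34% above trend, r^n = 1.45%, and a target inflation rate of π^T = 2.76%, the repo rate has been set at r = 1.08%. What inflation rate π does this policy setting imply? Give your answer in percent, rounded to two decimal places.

Output 3.34% above potential → ŷ = 3.34.
Collecting π: r = r^n + (1 + 1.2) π − 1.2 π^T + 0.9 ŷ
2.2 π = 1.08 − 1.45 + 1.2 × 2.76 − 0.9 × 3.34 = -0.064
π = -0.064 / 2.2 = -0.03

-0.03%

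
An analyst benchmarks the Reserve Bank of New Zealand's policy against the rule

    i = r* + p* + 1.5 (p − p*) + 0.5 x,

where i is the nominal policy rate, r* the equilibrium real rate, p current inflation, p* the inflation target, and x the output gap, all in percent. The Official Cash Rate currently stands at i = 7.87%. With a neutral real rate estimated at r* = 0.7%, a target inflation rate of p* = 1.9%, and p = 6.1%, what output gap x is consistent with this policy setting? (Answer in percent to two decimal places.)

-2.06%

0.5 x = 7.87 − 0.7 − 1.9 − 1.5 × (6.1 − 1.9) = -1.03
x = -1.03 / 0.5 = -2.06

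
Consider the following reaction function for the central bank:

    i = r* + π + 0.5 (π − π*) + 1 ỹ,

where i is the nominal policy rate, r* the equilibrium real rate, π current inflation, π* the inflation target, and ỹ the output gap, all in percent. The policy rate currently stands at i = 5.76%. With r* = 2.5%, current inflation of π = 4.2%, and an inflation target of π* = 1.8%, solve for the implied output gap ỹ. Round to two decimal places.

1 ỹ = 5.76 − 2.5 − 4.2 − 0.5 × (4.2 − 1.8) = -2.14
ỹ = -2.14 / 1 = -2.14

-2.14%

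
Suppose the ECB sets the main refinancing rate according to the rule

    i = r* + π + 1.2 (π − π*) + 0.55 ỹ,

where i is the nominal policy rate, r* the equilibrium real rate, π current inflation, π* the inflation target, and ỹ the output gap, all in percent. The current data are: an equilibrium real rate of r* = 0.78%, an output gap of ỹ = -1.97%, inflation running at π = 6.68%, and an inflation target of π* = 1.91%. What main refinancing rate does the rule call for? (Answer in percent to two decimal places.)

12.10%

i = 0.78 + 6.68 + 1.2 × (6.68 − 1.91) + 0.55 × (-1.97)
   = 0.78 + 6.68 + 5.724 − 1.0835 = 12.10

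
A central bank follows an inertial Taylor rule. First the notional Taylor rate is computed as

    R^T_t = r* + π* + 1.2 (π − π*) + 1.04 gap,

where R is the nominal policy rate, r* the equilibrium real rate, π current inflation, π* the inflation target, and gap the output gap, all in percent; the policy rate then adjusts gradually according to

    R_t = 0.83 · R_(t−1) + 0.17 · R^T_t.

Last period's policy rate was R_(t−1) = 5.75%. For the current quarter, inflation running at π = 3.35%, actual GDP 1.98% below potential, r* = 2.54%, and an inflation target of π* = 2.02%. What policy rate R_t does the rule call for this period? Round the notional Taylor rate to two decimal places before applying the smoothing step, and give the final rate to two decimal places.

5.47%

Output 1.98% below potential → gap = -1.98.
R^T_t = 2.54 + 2.02 + 1.2 × (3.35 − 2.02) + 1.04 × (-1.98)
   = 2.54 + 2.02 + 1.596 − 2.0592 = 4.10
R_t = 0.83 × 5.75 + 0.17 × 4.10 = 4.7725 + 0.697 = 5.47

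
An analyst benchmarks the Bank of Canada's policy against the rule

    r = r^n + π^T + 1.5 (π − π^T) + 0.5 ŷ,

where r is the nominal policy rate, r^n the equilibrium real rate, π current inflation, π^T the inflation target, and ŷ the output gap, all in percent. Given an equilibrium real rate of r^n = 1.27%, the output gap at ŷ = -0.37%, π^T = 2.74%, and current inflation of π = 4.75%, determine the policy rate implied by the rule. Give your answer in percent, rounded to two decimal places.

r = 1.27 + 2.74 + 1.5 × (4.75 − 2.74) + 0.5 × (-0.37)
   = 1.27 + 2.74 + 3.015 − 0.185 = 6.84

6.84%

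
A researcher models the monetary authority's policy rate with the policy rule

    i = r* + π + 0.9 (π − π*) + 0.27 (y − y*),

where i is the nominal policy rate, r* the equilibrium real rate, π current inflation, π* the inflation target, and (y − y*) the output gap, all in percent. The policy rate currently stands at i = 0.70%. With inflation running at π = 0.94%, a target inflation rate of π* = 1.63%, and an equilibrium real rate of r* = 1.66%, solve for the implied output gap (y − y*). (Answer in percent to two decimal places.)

0.27 (y − y*) = 0.70 − 1.66 − 0.94 − 0.9 × (0.94 − 1.63) = -1.279
(y − y*) = -1.279 / 0.27 = -4.74

-4.74%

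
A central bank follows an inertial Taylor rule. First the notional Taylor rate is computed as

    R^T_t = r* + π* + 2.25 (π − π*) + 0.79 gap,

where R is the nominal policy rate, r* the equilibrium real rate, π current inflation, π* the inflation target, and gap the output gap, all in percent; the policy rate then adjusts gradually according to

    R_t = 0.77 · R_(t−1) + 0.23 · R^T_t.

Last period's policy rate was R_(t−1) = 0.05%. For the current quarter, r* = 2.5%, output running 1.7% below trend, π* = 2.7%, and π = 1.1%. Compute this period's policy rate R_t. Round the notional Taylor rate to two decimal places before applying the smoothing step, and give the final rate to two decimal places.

Output 1.7% below potential → gap = -1.7.
R^T_t = 2.5 + 2.7 + 2.25 × (1.1 − 2.7) + 0.79 × (-1.7)
   = 2.5 + 2.7 − 3.6 − 1.343 = 0.26
R_t = 0.77 × 0.05 + 0.23 × 0.26 = 0.0385 + 0.0598 = 0.10

0.10%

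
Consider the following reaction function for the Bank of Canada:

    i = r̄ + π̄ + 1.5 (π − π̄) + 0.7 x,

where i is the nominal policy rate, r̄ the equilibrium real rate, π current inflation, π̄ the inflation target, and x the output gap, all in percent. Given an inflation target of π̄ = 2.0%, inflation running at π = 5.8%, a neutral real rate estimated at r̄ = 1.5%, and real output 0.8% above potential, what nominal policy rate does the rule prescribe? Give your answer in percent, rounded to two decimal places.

Output 0.8% above potential → x = 0.8.
i = 1.5 + 2.0 + 1.5 × (5.8 − 2.0) + 0.7 × 0.8
   = 1.5 + 2 + 5.7 + 0.56 = 9.76

9.76%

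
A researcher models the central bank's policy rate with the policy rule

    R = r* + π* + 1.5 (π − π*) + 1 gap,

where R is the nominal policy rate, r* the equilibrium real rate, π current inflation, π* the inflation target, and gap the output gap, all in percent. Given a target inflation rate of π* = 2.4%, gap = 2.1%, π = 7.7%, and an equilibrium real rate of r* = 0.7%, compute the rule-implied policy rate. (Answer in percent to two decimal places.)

R = 0.7 + 2.4 + 1.5 × (7.7 − 2.4) + 1 × 2.1
   = 0.7 + 2.4 + 7.95 + 2.1 = 13.15

13.15%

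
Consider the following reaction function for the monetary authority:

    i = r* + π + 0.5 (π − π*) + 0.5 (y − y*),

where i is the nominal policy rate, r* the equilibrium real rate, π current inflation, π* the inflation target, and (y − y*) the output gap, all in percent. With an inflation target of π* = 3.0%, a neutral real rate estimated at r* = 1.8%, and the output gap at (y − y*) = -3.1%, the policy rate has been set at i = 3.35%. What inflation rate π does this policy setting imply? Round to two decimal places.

Collecting π: i = r* + (1 + 0.5) π − 0.5 π* + 0.5 (y − y*)
1.5 π = 3.35 − 1.8 + 0.5 × 3.0 − 0.5 × (-3.1) = 4.6
π = 4.6 / 1.5 = 3.07

3.07%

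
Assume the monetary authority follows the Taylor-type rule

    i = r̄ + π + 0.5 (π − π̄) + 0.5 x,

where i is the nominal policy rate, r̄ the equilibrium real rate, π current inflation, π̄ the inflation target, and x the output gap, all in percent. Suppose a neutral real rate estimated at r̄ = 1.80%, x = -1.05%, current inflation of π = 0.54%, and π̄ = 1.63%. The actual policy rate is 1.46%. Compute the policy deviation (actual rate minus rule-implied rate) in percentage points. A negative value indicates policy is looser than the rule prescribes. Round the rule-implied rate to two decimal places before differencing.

0.19 pp

i = 1.80 + 0.54 + 0.5 × (0.54 − 1.63) + 0.5 × (-1.05)
   = 1.80 + 0.54 − 0.545 − 0.525 = 1.27
Deviation = 1.46 − 1.27 = 0.19 pp.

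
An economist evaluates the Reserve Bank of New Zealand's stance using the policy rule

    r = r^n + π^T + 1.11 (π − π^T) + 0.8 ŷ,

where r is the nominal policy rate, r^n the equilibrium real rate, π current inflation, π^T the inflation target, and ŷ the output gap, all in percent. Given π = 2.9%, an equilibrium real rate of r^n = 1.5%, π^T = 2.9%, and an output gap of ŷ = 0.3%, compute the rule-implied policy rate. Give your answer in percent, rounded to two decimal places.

r = 1.5 + 2.9 + 1.11 × (2.9 − 2.9) + 0.8 × 0.3
   = 1.5 + 2.9 + 0 + 0.24 = 4.64

4.64%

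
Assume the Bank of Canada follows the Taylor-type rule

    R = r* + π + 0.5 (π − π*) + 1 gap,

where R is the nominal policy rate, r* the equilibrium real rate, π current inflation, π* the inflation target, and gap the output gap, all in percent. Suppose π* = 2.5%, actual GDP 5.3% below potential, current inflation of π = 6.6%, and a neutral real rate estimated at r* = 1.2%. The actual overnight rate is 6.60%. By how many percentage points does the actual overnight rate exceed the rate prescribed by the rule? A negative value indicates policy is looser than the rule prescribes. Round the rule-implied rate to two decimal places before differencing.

Output 5.3% below potential → gap = -5.3.
R = 1.2 + 6.6 + 0.5 × (6.6 − 2.5) + 1 × (-5.3)
   = 1.2 + 6.6 + 2.05 − 5.3 = 4.55
Deviation = 6.60 − 4.55 = 2.05 pp.

2.05 pp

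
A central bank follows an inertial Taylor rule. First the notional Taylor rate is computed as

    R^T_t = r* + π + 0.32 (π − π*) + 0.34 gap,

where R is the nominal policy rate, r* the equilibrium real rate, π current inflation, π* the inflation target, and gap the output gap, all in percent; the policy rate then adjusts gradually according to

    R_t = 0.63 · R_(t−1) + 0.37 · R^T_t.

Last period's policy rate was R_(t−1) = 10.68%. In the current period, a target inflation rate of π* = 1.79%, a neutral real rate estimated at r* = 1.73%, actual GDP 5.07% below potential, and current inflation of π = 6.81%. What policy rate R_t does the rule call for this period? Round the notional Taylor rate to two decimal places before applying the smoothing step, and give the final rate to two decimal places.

9.84%

Output 5.07% below potential → gap = -5.07.
R^T_t = 1.73 + 6.81 + 0.32 × (6.81 − 1.79) + 0.34 × (-5.07)
   = 1.73 + 6.81 + 1.6064 − 1.7238 = 8.42
R_t = 0.63 × 10.68 + 0.37 × 8.42 = 6.7284 + 3.1154 = 9.84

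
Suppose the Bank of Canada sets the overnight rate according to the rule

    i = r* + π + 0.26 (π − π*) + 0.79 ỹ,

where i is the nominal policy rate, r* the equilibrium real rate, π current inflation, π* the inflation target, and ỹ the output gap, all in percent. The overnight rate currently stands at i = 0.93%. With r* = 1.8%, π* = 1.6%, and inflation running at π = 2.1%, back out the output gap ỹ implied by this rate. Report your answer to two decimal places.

-3.92%

0.79 ỹ = 0.93 − 1.8 − 2.1 − 0.26 × (2.1 − 1.6) = -3.1
ỹ = -3.1 / 0.79 = -3.92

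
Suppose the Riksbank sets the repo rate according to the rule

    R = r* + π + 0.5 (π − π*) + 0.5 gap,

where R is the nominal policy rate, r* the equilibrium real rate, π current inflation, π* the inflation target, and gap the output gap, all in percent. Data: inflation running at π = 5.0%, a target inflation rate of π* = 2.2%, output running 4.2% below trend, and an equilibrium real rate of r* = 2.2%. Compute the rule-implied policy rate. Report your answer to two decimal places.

6.50%

Output 4.2% below potential → gap = -4.2.
R = 2.2 + 5.0 + 0.5 × (5.0 − 2.2) + 0.5 × (-4.2)
   = 2.2 + 5 + 1.4 − 2.1 = 6.50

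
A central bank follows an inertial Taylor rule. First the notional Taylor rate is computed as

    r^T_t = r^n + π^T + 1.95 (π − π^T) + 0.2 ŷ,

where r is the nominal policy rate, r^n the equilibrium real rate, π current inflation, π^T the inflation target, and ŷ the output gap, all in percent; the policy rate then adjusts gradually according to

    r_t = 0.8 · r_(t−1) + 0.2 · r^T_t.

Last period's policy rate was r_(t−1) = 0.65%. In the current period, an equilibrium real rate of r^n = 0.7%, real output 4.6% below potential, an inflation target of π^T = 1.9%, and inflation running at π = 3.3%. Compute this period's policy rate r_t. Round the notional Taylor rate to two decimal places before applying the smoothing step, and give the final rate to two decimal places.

1.40%

Output 4.6% below potential → ŷ = -4.6.
r^T_t = 0.7 + 1.9 + 1.95 × (3.3 − 1.9) + 0.2 × (-4.6)
   = 0.7 + 1.9 + 2.73 − 0.92 = 4.41
r_t = 0.8 × 0.65 + 0.2 × 4.41 = 0.52 + 0.882 = 1.40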